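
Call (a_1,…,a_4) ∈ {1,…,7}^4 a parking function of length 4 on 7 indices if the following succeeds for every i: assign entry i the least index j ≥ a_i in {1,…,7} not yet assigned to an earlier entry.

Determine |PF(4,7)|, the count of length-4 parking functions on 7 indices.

2048

Count = 4·8^3 = 4×512 = 2048 (Konheim–Weiss)
E.g. (2,5,4,6) → sorted (2,4,5,6): b_i ≤ 3+i ∀i, a PF.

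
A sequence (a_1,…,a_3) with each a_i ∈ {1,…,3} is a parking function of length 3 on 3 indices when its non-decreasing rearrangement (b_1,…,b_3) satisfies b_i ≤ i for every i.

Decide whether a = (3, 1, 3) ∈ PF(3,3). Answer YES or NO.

Order a: b = (1, 3, 3).
  b_1=1 ≤ 1
  b_2=3 > 2
  fails at i=2 ⇒ NO

NO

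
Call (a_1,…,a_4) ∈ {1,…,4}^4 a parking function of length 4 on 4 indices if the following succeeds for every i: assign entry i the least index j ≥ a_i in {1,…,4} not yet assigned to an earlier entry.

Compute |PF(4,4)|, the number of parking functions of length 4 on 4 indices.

#PF = (5−4)·5^(4−1) = 1×125 = 125 [KW]
Example (2,2,2,1) → sorted (1,2,2,2): b_i ≤ i ∀i, a PF.

125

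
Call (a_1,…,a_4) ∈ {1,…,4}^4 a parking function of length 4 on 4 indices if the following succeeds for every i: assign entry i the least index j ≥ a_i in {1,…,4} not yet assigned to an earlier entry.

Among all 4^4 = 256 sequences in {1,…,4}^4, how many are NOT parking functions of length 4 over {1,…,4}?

|PF| = 1·5^3 = 1×125 = 125 (Pollak)
One tuple (2,2,2,3) → sorted (2,2,2,3): b_1=2>1, not a PF.
4^4 − 125 = 256 − 125 = 131

131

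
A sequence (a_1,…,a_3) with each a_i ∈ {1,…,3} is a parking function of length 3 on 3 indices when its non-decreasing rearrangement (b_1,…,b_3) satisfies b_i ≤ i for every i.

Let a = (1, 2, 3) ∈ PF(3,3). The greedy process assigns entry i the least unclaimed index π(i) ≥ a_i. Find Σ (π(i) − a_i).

Σπ = 3·4/2 = 6 (π permutes [3]); Σa = 1+2+3 = 6; disp = 6−6 = 0.

0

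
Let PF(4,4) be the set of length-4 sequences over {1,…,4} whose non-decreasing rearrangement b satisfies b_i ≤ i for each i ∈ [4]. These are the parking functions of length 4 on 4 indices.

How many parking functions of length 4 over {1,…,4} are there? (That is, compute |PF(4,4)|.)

Count = (5−4)·5^(4−1) = 1·125 = 125 (Pollak)
Check (4,1,3,1) → sorted (1,1,3,4): b_i ≤ i ∀i, a PF.

125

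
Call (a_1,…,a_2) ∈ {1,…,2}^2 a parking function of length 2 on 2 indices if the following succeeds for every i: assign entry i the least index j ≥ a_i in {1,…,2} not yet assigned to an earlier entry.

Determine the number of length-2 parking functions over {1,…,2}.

Count = (3−2)·3^(2−1) = 1×3 = 3 (Konheim–Weiss)
Example (1,1) → sorted (1,1): b_i ≤ i ∀i, a PF.

3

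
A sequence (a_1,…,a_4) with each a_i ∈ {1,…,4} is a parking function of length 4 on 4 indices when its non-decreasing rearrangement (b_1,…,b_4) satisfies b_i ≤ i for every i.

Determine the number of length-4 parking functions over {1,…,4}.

125

Count = (4+1−4)·(4+1)^{4−1} = 1×125 = 125
Example (3,1,4,1) → sorted (1,1,3,4): b_i ≤ i ∀i, a PF.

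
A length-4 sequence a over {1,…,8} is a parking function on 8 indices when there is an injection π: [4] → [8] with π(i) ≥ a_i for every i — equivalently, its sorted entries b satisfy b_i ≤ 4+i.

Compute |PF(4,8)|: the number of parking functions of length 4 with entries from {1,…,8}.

Count = (9−4)·9^(4−1) = 5 · 729 = 3645
Example (1,5,3,4) → sorted (1,3,4,5): b_i ≤ 4+i ∀i, a PF.

3645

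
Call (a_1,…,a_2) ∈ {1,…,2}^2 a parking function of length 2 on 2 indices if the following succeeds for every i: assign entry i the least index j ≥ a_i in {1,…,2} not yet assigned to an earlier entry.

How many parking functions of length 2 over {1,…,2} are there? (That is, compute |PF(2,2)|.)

Count = (2−2+1)·(2+1)^(2−1) = 1×3 = 3 (Konheim–Weiss)
E.g. (1,2) → sorted (1,2): b_i ≤ i ∀i, a PF.

3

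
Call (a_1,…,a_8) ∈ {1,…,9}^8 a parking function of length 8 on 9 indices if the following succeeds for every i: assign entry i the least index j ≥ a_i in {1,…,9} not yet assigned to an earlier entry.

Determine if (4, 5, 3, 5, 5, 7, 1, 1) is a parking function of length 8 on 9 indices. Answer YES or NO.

YES

Order a: b = (1, 1, 3, 4, 5, 5, 5, 7).
  b_1=1 ≤ 2
  b_2=1 ≤ 3
  b_3=3 ≤ 4
  b_4=4 ≤ 5
  b_5=5 ≤ 6
  b_6=5 ≤ 7
  b_7=5 ≤ 8
  b_8=7 ≤ 9
All bounds hold ⇒ YES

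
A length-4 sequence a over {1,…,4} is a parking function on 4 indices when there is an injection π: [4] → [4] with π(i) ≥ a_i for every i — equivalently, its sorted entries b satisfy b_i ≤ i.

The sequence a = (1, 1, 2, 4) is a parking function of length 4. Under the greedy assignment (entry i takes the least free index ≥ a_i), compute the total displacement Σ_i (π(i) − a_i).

Σπ = 4·5/2 = 10 (π permutes [4]); Σa = 1+1+2+4 = 8; disp = 10−8 = 2.

2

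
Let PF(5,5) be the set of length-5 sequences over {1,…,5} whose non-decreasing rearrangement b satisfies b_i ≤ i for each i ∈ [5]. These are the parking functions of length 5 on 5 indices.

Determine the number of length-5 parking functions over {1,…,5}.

1296

Count = (5+1−5)·(5+1)^{5−1} = 1·1296 = 1296 (Konheim–Weiss)
Example (1,3,4,2,1) → sorted (1,1,2,3,4): b_i ≤ i ∀i, a PF.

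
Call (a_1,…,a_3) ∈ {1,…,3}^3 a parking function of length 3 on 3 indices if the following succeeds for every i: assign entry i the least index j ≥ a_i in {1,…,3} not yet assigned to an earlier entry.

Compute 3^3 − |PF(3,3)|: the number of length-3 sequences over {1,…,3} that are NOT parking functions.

|PF(3,3)| = (4−3)·4^(3−1) = 1 · 16 = 16
Check (3,3,3) → sorted (3,3,3): b_1=3>1, not a PF.
Total 27; non-PF = 27−16 = 11

11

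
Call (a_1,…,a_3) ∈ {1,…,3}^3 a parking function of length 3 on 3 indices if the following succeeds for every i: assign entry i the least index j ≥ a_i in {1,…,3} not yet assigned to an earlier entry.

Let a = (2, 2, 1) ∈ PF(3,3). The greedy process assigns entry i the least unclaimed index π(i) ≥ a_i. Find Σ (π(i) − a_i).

1

Σπ = 6 ({1..3} each once); Σa = 2+2+1 = 5; disp = 6−5 = 1.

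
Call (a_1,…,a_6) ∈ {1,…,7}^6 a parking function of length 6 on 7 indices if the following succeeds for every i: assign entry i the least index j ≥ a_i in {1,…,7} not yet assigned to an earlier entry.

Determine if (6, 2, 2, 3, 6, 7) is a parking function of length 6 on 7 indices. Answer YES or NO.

NO

Order a: b = (2, 2, 3, 6, 6, 7).
  b_1=2 ≤ 2
  b_2=2 ≤ 3
  b_3=3 ≤ 4
  b_4=6 > 5
  fails at i=4 ⇒ NO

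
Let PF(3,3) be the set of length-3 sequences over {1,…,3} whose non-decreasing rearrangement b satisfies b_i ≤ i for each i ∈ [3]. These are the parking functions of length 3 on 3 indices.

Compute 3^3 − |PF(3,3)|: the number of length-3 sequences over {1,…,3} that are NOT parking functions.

|PF| = 1·4^2 = 1 · 16 = 16 (Pollak)
E.g. (3,3,2) → sorted (2,3,3): b_1=2>1, not a PF.
3^3 − 16 = 27 − 16 = 11

11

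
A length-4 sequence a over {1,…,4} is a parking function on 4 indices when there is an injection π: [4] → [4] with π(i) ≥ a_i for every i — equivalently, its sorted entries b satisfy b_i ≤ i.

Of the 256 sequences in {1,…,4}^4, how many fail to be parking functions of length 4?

Count = (4+1−4)·(4+1)^{4−1} = 1×125 = 125
Example (4,4,3,2) → sorted (2,3,4,4): b_1=2>1, not a PF.
So 256 − 125 = 131 fail.

131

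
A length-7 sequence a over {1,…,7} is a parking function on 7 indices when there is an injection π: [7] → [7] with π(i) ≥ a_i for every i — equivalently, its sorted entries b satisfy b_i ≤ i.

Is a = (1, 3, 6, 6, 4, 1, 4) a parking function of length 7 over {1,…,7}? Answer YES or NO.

YES

Order a: b = (1, 1, 3, 4, 4, 6, 6).
  b_1=1 ≤ 1
  b_2=1 ≤ 2
  b_3=3 ≤ 3
  b_4=4 ≤ 4
  b_5=4 ≤ 5
  b_6=6 ≤ 6
  b_7=6 ≤ 7
All bounds hold ⇒ YES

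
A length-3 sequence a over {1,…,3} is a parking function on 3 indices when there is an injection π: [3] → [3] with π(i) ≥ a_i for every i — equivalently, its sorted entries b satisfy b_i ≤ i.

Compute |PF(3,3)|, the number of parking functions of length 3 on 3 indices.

Count = (3+1−3)·(3+1)^{3−1} = 1·16 = 16 (Pollak)
Example (2,2,1) → sorted (1,2,2): b_i ≤ i ∀i, a PF.

16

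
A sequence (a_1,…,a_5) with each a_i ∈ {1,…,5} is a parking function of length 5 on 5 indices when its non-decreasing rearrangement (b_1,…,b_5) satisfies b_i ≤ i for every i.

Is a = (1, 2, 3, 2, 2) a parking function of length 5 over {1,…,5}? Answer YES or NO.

YES

Sorted: b = (1, 2, 2, 2, 3).
  b_1=1 ≤ 1
  b_2=2 ≤ 2
  b_3=2 ≤ 3
  b_4=2 ≤ 4
  b_5=3 ≤ 5
All bounds hold ⇒ YES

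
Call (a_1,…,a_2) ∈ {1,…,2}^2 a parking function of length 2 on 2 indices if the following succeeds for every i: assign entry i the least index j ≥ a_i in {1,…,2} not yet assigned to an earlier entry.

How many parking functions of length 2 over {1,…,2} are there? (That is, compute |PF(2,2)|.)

3

Count = 1·3^1 = 1·3 = 3
E.g. (1,1) → sorted (1,1): b_i ≤ i ∀i, a PF.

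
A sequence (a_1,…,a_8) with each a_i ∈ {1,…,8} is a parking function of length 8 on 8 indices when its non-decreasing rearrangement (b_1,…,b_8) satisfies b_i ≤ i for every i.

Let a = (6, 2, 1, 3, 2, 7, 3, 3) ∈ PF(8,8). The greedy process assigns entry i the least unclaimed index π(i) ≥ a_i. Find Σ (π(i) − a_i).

9

Σπ = 36 ({1..8} each once); Σa = 6+2+1+3+2+7+3+3 = 27; disp = 36−27 = 9.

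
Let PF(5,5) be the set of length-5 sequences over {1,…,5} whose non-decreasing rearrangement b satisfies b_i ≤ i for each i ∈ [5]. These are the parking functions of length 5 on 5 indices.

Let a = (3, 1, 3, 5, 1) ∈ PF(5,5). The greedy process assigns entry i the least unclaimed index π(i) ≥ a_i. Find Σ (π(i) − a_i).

2

Σπ(i) = 1+…+5 = 15; Σa = 3+1+3+5+1 = 13; disp = 15−13 = 2.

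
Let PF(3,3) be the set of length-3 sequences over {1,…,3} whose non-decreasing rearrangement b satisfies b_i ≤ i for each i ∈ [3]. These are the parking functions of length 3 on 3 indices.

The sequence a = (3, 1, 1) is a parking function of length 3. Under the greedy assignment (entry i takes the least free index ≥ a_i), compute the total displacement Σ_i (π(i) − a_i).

Σπ = 3·4/2 = 6 (π permutes [3]); Σa = 3+1+1 = 5; disp = 6−5 = 1.

1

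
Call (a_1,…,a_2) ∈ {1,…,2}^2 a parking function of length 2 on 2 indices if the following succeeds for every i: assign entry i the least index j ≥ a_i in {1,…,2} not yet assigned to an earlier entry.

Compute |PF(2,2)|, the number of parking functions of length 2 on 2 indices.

|PF| = 1·3^1 = 1 · 3 = 3 (Konheim–Weiss)
Check (2,1) → sorted (1,2): b_i ≤ i ∀i, a PF.

3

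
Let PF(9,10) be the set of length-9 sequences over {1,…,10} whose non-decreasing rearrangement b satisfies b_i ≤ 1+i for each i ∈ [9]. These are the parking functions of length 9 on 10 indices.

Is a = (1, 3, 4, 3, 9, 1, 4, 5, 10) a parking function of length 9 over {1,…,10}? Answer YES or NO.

Sorted: b = (1, 1, 3, 3, 4, 4, 5, 9, 10).
  b_1=1 ≤ 2
  b_2=1 ≤ 3
  b_3=3 ≤ 4
  b_4=3 ≤ 5
  b_5=4 ≤ 6
  b_6=4 ≤ 7
  b_7=5 ≤ 8
  b_8=9 ≤ 9
  b_9=10 ≤ 10
All bounds hold ⇒ YES

YES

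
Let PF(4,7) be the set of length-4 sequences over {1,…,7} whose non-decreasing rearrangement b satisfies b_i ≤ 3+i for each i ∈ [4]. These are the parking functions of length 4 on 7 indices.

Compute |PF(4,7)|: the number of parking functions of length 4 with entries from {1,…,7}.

2048

Count = 4·8^3 = 4×512 = 2048 [KW]
Example (7,2,2,5) → sorted (2,2,5,7): b_i ≤ 3+i ∀i, a PF.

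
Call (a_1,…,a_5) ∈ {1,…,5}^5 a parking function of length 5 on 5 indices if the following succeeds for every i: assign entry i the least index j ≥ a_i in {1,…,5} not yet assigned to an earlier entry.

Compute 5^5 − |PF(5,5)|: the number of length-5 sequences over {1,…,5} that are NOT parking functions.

1829

#PF = (5+1−5)·(5+1)^{5−1} = 1 · 1296 = 1296 [KW]
One tuple (2,5,2,3,5) → sorted (2,2,3,5,5): b_1=2>1, not a PF.
So 3125 − 1296 = 1829 fail.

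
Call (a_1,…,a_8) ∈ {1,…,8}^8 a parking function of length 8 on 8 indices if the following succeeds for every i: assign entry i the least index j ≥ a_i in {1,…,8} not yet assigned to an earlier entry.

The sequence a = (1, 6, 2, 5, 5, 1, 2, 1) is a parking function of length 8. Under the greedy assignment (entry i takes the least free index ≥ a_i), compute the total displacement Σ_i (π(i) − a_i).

Σπ(i) = 1+…+8 = 36; Σa = 1+6+2+5+5+1+2+1 = 23; disp = 36−23 = 13.

13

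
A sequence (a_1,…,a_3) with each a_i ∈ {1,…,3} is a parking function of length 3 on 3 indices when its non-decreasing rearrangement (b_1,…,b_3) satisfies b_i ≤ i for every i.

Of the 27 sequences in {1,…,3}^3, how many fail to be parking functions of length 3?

|PF| = 1·4^2 = 1 · 16 = 16 (Pollak)
Check (2,2,2) → sorted (2,2,2): b_1=2>1, not a PF.
3^3 − 16 = 27 − 16 = 11

11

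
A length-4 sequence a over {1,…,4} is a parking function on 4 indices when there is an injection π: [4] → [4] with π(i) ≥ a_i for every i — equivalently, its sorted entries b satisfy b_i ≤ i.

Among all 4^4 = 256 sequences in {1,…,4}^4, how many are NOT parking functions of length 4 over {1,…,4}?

131

Count = 1·5^3 = 1×125 = 125 (Konheim–Weiss)
Example (2,4,3,4) → sorted (2,3,4,4): b_1=2>1, not a PF.
Total 256; non-PF = 256−125 = 131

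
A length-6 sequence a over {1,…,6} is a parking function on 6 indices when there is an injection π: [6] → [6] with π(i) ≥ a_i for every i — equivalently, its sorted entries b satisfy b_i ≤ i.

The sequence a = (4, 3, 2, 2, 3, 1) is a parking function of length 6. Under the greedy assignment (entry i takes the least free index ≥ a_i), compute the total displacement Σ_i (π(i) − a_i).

6

Σπ(i) = 1+…+6 = 21; Σa = 4+3+2+2+3+1 = 15; disp = 21−15 = 6.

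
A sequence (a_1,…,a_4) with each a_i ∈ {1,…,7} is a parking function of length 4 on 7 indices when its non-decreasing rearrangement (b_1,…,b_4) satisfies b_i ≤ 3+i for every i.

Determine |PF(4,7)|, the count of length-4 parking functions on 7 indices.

2048

|PF(4,7)| = (8−4)·8^(4−1) = 4 · 512 = 2048 (Pollak)
Check (6,3,7,4) → sorted (3,4,6,7): b_i ≤ 3+i ∀i, a PF.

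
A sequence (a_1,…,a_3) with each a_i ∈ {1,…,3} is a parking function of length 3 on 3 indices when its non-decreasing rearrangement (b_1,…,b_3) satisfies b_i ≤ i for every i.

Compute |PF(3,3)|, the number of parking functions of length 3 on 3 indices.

16

#PF = (3+1−3)·(3+1)^{3−1} = 1·16 = 16 [KW]
Check (2,1,2) → sorted (1,2,2): b_i ≤ i ∀i, a PF.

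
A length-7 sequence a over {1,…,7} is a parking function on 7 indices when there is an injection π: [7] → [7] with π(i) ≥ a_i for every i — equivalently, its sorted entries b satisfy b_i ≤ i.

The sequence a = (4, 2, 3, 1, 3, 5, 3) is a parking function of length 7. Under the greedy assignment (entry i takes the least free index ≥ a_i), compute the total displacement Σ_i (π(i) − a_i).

Σπ = 28 ({1..7} each once); Σa = 4+2+3+1+3+5+3 = 21; disp = 28−21 = 7.

7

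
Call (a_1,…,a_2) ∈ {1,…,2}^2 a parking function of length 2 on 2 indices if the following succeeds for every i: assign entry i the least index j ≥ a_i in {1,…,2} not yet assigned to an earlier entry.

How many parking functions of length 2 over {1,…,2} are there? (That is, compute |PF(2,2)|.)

3

|PF| = (2−2+1)·(2+1)^(2−1) = 1×3 = 3 (Pollak)
E.g. (1,2) → sorted (1,2): b_i ≤ i ∀i, a PF.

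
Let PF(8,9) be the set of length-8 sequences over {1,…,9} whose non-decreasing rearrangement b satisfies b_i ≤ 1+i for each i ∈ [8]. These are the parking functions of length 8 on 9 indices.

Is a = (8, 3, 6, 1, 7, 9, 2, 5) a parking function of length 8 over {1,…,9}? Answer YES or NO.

Sorted: b = (1, 2, 3, 5, 6, 7, 8, 9).
  b_1=1 ≤ 2
  b_2=2 ≤ 3
  b_3=3 ≤ 4
  b_4=5 ≤ 5
  b_5=6 ≤ 6
  b_6=7 ≤ 7
  b_7=8 ≤ 8
  b_8=9 ≤ 9
All bounds hold ⇒ YES

YES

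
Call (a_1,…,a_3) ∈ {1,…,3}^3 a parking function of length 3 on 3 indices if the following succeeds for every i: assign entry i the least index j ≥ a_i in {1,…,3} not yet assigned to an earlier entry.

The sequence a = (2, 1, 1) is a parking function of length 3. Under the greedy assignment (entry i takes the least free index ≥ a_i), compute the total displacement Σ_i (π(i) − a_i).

2

Σπ = 3·4/2 = 6 (π permutes [3]); Σa = 2+1+1 = 4; disp = 6−4 = 2.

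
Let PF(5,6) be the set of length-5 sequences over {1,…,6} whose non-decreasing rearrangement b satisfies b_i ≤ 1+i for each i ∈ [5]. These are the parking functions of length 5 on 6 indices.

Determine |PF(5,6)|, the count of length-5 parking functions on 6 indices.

|PF(5,6)| = (7−5)·7^(5−1) = 2·2401 = 4802 (Konheim–Weiss)
Check (2,5,6,2,2) → sorted (2,2,2,5,6): b_i ≤ 1+i ∀i, a PF.

4802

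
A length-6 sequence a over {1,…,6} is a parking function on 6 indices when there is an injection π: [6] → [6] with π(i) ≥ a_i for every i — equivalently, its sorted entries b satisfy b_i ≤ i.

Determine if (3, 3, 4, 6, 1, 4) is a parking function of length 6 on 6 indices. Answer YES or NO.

Rearranged: b = (1, 3, 3, 4, 4, 6).
  b_1=1 ≤ 1
  b_2=3 > 2
  fails at i=2 ⇒ NO

NO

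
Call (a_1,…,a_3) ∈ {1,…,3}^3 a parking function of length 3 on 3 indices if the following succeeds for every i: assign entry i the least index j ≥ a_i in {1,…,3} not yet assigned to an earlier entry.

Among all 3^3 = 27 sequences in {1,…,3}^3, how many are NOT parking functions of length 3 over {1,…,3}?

Count = (3+1−3)·(3+1)^{3−1} = 1·16 = 16 (Konheim–Weiss)
E.g. (2,3,2) → sorted (2,2,3): b_1=2>1, not a PF.
3^3 − 16 = 27 − 16 = 11

11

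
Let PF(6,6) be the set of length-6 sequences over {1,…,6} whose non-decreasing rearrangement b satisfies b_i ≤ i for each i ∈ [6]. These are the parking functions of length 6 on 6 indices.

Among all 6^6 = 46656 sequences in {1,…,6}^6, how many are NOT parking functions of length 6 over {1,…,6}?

29849

|PF| = 1·7^5 = 1 · 16807 = 16807
One tuple (4,5,5,6,5,5) → sorted (4,5,5,5,5,6): b_1=4>1, not a PF.
6^6 − 16807 = 46656 − 16807 = 29849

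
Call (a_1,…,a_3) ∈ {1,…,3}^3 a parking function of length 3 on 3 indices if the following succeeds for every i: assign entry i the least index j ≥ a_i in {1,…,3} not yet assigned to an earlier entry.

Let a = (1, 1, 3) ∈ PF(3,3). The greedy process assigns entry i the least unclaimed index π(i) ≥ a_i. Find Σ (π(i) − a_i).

1

Σπ = 3·4/2 = 6 (π permutes [3]); Σa = 1+1+3 = 5; disp = 6−5 = 1.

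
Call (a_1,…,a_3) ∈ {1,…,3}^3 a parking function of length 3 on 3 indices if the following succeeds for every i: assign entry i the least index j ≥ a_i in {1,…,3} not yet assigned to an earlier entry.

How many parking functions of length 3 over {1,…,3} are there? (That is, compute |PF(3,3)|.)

16

|PF(3,3)| = (3−3+1)·(3+1)^(3−1) = 1 · 16 = 16 [KW]
Check (3,1,1) → sorted (1,1,3): b_i ≤ i ∀i, a PF.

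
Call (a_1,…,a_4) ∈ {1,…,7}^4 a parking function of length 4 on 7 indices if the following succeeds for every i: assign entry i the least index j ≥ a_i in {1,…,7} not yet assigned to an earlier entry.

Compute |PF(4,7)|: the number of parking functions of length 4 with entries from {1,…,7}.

|PF| = (8−4)·8^(4−1) = 4·512 = 2048 (Pollak)
E.g. (4,7,3,2) → sorted (2,3,4,7): b_i ≤ 3+i ∀i, a PF.

2048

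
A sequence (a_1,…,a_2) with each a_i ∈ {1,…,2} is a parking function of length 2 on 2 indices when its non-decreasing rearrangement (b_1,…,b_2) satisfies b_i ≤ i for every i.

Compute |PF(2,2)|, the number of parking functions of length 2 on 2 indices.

3

#PF = (2−2+1)·(2+1)^(2−1) = 1 · 3 = 3 [KW]
One tuple (1,2) → sorted (1,2): b_i ≤ i ∀i, a PF.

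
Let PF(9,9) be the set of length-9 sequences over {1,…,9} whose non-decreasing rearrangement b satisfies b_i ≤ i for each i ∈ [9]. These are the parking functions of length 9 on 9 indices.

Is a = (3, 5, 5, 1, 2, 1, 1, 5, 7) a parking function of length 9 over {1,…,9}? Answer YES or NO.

Sorted: b = (1, 1, 1, 2, 3, 5, 5, 5, 7).
  b_1=1 ≤ 1
  b_2=1 ≤ 2
  b_3=1 ≤ 3
  b_4=2 ≤ 4
  b_5=3 ≤ 5
  b_6=5 ≤ 6
  b_7=5 ≤ 7
  b_8=5 ≤ 8
  b_9=7 ≤ 9
All bounds hold ⇒ YES

YES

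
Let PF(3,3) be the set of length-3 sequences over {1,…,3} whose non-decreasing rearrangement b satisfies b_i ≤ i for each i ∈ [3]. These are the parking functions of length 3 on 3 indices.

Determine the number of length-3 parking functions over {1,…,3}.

16

#PF = (3+1−3)·(3+1)^{3−1} = 1·16 = 16 (Konheim–Weiss)
Example (1,3,1) → sorted (1,1,3): b_i ≤ i ∀i, a PF.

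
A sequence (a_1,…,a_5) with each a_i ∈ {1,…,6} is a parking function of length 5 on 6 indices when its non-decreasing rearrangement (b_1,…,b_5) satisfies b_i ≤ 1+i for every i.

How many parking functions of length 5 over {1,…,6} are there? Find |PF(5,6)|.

#PF = (6+1−5)·(6+1)^{5−1} = 2 · 2401 = 4802 [KW]
E.g. (2,5,4,3,4) → sorted (2,3,4,4,5): b_i ≤ 1+i ∀i, a PF.

4802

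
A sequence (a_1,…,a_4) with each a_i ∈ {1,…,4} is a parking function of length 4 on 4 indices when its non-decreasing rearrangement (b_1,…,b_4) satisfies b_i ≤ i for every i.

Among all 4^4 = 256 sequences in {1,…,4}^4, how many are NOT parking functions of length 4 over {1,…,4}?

|PF| = (4−4+1)·(4+1)^(4−1) = 1×125 = 125 (Konheim–Weiss)
One tuple (3,4,4,3) → sorted (3,3,4,4): b_1=3>1, not a PF.
Total 256; non-PF = 256−125 = 131

131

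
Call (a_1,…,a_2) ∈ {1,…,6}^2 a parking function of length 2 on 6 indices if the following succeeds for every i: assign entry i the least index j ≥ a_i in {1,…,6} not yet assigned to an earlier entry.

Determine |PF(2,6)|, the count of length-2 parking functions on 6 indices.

|PF| = 5·7^1 = 5·7 = 35 (Pollak)
One tuple (4,2) → sorted (2,4): b_i ≤ 4+i ∀i, a PF.

35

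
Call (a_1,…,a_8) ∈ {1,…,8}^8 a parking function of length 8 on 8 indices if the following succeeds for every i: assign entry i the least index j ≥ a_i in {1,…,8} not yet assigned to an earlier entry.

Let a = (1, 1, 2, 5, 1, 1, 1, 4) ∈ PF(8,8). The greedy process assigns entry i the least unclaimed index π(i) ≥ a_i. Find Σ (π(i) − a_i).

20

Σπ(i) = 1+…+8 = 36; Σa = 1+1+2+5+1+1+1+4 = 16; disp = 36−16 = 20.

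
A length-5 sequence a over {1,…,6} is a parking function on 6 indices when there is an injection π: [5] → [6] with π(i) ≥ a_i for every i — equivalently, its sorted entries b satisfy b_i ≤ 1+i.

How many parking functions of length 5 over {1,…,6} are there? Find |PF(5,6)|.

4802

#PF = (6−5+1)·(6+1)^(5−1) = 2 · 2401 = 4802
One tuple (4,1,3,4,5) → sorted (1,3,4,4,5): b_i ≤ 1+i ∀i, a PF.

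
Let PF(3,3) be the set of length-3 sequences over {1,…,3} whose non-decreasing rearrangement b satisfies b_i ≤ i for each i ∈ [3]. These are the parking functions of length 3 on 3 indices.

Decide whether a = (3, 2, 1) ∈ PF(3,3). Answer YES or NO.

Sorted: b = (1, 2, 3).
  b_1=1 ≤ 1
  b_2=2 ≤ 2
  b_3=3 ≤ 3
All bounds hold ⇒ YES

YES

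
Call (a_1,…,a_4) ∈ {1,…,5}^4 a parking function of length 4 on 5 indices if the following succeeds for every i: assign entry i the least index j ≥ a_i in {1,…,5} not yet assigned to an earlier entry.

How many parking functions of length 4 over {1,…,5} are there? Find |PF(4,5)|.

432

|PF(4,5)| = (5+1−4)·(5+1)^{4−1} = 2 · 216 = 432
One tuple (1,5,3,3) → sorted (1,3,3,5): b_i ≤ 1+i ∀i, a PF.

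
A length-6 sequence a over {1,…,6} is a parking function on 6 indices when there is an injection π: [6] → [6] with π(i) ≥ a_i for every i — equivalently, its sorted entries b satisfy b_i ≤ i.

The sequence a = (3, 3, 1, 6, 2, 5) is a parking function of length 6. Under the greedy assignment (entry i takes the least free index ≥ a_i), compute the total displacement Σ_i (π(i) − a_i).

1

Σπ = 21 ({1..6} each once); Σa = 3+3+1+6+2+5 = 20; disp = 21−20 = 1.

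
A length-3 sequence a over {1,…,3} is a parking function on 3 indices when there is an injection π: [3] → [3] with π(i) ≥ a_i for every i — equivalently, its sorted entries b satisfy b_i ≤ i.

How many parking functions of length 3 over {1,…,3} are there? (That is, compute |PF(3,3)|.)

16

#PF = (3+1−3)·(3+1)^{3−1} = 1 · 16 = 16 (Pollak)
One tuple (1,2,2) → sorted (1,2,2): b_i ≤ i ∀i, a PF.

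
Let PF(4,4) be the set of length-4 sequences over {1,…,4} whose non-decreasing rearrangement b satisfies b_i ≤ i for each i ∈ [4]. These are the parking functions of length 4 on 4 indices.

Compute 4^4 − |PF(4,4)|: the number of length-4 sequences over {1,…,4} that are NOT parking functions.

#PF = (5−4)·5^(4−1) = 1·125 = 125 [KW]
One tuple (4,3,4,1) → sorted (1,3,4,4): b_2=3>2, not a PF.
4^4 − 125 = 256 − 125 = 131

131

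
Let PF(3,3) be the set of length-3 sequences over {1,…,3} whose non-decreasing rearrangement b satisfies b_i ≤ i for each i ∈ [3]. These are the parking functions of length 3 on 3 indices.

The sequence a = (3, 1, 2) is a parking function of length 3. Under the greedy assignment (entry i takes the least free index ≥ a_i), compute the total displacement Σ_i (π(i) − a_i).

0

Σπ = 6 ({1..3} each once); Σa = 3+1+2 = 6; disp = 6−6 = 0.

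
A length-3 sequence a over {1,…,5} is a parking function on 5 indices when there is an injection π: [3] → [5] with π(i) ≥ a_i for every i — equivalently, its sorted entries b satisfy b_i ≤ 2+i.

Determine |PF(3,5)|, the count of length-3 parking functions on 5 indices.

108

|PF| = 3·6^2 = 3·36 = 108 (Konheim–Weiss)
Example (4,3,5) → sorted (3,4,5): b_i ≤ 2+i ∀i, a PF.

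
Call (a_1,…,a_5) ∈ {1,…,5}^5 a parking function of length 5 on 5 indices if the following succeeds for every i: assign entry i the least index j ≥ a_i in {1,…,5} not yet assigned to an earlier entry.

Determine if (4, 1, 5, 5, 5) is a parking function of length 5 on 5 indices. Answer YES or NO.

NO

Order a: b = (1, 4, 5, 5, 5).
  b_1=1 ≤ 1
  b_2=4 > 2
  fails at i=2 ⇒ NO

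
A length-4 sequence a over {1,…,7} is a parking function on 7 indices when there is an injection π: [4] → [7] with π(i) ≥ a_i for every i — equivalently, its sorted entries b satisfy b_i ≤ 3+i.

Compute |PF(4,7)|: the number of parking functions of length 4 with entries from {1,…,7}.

2048

|PF| = (7+1−4)·(7+1)^{4−1} = 4×512 = 2048
Example (5,4,3,5) → sorted (3,4,5,5): b_i ≤ 3+i ∀i, a PF.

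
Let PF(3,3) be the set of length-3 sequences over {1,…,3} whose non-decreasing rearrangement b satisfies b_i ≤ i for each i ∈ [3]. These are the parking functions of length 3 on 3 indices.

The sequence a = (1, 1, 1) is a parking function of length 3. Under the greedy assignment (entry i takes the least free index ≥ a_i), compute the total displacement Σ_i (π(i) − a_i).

3

Σπ = 6 ({1..3} each once); Σa = 1+1+1 = 3; disp = 6−3 = 3.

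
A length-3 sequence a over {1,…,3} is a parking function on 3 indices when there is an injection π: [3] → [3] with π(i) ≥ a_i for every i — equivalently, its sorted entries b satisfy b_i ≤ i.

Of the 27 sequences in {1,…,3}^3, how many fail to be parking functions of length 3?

|PF| = (3+1−3)·(3+1)^{3−1} = 1×16 = 16 (Pollak)
One tuple (3,2,3) → sorted (2,3,3): b_1=2>1, not a PF.
3^3 − 16 = 27 − 16 = 11

11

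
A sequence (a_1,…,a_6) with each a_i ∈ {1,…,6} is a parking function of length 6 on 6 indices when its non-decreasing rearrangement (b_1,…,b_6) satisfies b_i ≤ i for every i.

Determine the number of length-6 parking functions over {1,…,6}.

|PF| = (6−6+1)·(6+1)^(6−1) = 1 · 16807 = 16807
Example (5,2,1,6,2,3) → sorted (1,2,2,3,5,6): b_i ≤ i ∀i, a PF.

16807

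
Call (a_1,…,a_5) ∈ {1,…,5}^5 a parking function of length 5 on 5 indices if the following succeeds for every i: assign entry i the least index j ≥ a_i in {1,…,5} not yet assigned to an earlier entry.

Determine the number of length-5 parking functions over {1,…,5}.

#PF = 1·6^4 = 1·1296 = 1296 (Pollak)
E.g. (4,3,2,1,2) → sorted (1,2,2,3,4): b_i ≤ i ∀i, a PF.

1296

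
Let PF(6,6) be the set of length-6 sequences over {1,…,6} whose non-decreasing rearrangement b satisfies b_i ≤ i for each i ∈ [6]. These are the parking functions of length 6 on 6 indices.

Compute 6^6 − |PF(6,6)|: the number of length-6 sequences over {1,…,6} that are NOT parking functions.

Count = (7−6)·7^(6−1) = 1 · 16807 = 16807
Check (3,5,3,6,5,3) → sorted (3,3,3,5,5,6): b_1=3>1, not a PF.
6^6 − 16807 = 46656 − 16807 = 29849

29849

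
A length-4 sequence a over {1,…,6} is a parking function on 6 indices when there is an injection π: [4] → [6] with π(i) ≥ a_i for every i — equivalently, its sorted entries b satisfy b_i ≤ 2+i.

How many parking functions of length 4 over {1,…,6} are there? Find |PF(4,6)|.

1029

#PF = (6+1−4)·(6+1)^{4−1} = 3 · 343 = 1029 [KW]
E.g. (4,1,1,5) → sorted (1,1,4,5): b_i ≤ 2+i ∀i, a PF.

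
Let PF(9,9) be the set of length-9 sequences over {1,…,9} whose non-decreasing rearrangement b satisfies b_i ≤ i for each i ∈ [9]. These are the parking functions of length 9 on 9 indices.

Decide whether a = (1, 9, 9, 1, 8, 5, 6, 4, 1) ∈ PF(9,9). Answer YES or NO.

NO

Sorted: b = (1, 1, 1, 4, 5, 6, 8, 9, 9).
  b_1=1 ≤ 1
  b_2=1 ≤ 2
  b_3=1 ≤ 3
  b_4=4 ≤ 4
  b_5=5 ≤ 5
  b_6=6 ≤ 6
  b_7=8 > 7
  fails at i=7 ⇒ NO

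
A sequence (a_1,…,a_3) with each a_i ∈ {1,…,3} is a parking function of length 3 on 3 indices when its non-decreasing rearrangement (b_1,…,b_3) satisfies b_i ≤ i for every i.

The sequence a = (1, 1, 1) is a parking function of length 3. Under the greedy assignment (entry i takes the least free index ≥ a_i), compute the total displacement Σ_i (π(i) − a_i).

3

Σπ(i) = 1+…+3 = 6; Σa = 1+1+1 = 3; disp = 6−3 = 3.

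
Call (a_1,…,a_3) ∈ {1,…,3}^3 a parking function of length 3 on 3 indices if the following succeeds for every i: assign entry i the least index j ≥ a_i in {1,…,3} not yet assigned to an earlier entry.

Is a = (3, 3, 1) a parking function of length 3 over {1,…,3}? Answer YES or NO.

NO

Rearranged: b = (1, 3, 3).
  b_1=1 ≤ 1
  b_2=3 > 2
  fails at i=2 ⇒ NO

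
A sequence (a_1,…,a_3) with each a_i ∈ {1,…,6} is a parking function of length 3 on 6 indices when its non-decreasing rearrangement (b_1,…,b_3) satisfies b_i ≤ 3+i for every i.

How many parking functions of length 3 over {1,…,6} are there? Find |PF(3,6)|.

196

#PF = (7−3)·7^(3−1) = 4×49 = 196
Example (5,1,3) → sorted (1,3,5): b_i ≤ 3+i ∀i, a PF.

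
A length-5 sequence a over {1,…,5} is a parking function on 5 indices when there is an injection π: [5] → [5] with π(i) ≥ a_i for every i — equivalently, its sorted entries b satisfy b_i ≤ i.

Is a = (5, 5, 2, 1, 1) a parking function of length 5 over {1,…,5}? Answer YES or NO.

NO

Rearranged: b = (1, 1, 2, 5, 5).
  b_1=1 ≤ 1
  b_2=1 ≤ 2
  b_3=2 ≤ 3
  b_4=5 > 4
  fails at i=4 ⇒ NO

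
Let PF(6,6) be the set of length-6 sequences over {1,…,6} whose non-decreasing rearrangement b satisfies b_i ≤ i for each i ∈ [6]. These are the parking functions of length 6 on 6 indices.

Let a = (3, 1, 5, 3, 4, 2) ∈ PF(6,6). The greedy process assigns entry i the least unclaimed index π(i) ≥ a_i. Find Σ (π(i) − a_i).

3

Σπ = 21 ({1..6} each once); Σa = 3+1+5+3+4+2 = 18; disp = 21−18 = 3.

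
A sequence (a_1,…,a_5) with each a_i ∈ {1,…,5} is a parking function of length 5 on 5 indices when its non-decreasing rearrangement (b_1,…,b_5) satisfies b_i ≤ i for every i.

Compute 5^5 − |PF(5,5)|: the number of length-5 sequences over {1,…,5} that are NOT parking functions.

1829

Count = (5−5+1)·(5+1)^(5−1) = 1·1296 = 1296 [KW]
One tuple (5,5,3,4,5) → sorted (3,4,5,5,5): b_1=3>1, not a PF.
Total 3125; non-PF = 3125−1296 = 1829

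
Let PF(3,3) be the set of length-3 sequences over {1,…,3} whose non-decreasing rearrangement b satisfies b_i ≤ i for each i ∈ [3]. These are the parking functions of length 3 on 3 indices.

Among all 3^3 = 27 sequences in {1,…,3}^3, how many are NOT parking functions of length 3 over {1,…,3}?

11

Count = 1·4^2 = 1×16 = 16
Example (3,3,1) → sorted (1,3,3): b_2=3>2, not a PF.
3^3 − 16 = 27 − 16 = 11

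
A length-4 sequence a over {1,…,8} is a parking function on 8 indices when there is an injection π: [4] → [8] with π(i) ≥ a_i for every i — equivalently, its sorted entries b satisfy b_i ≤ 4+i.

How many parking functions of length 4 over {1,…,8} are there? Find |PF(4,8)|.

#PF = (8+1−4)·(8+1)^{4−1} = 5 · 729 = 3645 (Konheim–Weiss)
One tuple (8,4,2,7) → sorted (2,4,7,8): b_i ≤ 4+i ∀i, a PF.

3645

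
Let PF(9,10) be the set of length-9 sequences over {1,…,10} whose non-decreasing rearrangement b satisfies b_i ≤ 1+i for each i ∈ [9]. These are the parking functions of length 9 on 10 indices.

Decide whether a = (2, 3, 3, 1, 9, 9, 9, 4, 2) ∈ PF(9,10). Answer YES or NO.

NO

Order a: b = (1, 2, 2, 3, 3, 4, 9, 9, 9).
  b_1=1 ≤ 2
  b_2=2 ≤ 3
  b_3=2 ≤ 4
  b_4=3 ≤ 5
  b_5=3 ≤ 6
  b_6=4 ≤ 7
  b_7=9 > 8
  fails at i=7 ⇒ NO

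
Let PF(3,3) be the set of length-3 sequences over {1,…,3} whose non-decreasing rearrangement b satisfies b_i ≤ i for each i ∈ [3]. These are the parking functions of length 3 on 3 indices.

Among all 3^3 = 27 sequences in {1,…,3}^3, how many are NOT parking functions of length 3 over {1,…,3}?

|PF(3,3)| = 1·4^2 = 1·16 = 16 (Pollak)
Check (2,2,3) → sorted (2,2,3): b_1=2>1, not a PF.
3^3 − 16 = 27 − 16 = 11

11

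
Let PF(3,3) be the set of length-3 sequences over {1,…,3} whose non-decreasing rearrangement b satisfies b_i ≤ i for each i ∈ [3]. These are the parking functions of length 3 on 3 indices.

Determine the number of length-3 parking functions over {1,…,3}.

16

Count = (3−3+1)·(3+1)^(3−1) = 1·16 = 16 [KW]
Example (2,1,1) → sorted (1,1,2): b_i ≤ i ∀i, a PF.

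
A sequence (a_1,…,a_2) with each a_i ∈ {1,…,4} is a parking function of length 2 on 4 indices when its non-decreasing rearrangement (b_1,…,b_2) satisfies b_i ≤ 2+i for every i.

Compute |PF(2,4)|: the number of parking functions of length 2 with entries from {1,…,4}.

|PF(2,4)| = (4−2+1)·(4+1)^(2−1) = 3·5 = 15 [KW]
E.g. (1,3) → sorted (1,3): b_i ≤ 2+i ∀i, a PF.

15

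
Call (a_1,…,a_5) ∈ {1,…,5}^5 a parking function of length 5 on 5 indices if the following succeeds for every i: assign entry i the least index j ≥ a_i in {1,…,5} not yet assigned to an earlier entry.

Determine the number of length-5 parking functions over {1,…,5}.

Count = (5−5+1)·(5+1)^(5−1) = 1×1296 = 1296 (Konheim–Weiss)
One tuple (1,3,1,3,2) → sorted (1,1,2,3,3): b_i ≤ i ∀i, a PF.

1296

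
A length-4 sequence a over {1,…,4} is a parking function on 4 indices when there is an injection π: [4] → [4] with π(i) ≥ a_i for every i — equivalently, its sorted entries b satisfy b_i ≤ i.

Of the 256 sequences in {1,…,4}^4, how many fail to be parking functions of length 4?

Count = (4−4+1)·(4+1)^(4−1) = 1 · 125 = 125
One tuple (4,2,3,4) → sorted (2,3,4,4): b_1=2>1, not a PF.
So 256 − 125 = 131 fail.

131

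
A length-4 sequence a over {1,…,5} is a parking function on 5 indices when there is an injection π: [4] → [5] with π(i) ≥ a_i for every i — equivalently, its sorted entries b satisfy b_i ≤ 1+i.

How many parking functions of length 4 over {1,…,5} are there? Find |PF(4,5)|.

|PF| = (5+1−4)·(5+1)^{4−1} = 2·216 = 432 [KW]
Example (1,5,4,1) → sorted (1,1,4,5): b_i ≤ 1+i ∀i, a PF.

432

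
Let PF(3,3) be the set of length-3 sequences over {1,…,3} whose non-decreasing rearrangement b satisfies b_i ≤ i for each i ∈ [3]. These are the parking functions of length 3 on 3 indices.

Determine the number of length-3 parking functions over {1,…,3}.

Count = (4−3)·4^(3−1) = 1·16 = 16 (Konheim–Weiss)
Example (1,1,3) → sorted (1,1,3): b_i ≤ i ∀i, a PF.

16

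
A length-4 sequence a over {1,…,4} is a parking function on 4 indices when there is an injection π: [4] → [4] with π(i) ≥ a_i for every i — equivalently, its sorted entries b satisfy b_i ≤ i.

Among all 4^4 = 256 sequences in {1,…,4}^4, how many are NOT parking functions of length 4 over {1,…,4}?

131

|PF(4,4)| = (5−4)·5^(4−1) = 1×125 = 125 (Konheim–Weiss)
Check (3,2,4,4) → sorted (2,3,4,4): b_1=2>1, not a PF.
Total 256; non-PF = 256−125 = 131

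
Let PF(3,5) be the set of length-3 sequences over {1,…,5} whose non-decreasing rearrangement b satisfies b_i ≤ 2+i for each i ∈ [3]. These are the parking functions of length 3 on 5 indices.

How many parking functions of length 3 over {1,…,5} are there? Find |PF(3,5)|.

|PF| = 3·6^2 = 3·36 = 108 (Konheim–Weiss)
Example (1,2,2) → sorted (1,2,2): b_i ≤ 2+i ∀i, a PF.

108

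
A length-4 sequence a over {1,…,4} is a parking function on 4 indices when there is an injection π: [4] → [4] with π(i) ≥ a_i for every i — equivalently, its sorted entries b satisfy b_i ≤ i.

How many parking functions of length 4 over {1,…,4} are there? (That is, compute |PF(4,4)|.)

|PF| = (4−4+1)·(4+1)^(4−1) = 1 · 125 = 125 (Pollak)
Example (1,1,4,3) → sorted (1,1,3,4): b_i ≤ i ∀i, a PF.

125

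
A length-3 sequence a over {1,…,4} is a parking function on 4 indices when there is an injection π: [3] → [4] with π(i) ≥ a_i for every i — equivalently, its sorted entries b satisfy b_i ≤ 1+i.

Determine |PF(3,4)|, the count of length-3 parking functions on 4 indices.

#PF = (4−3+1)·(4+1)^(3−1) = 2×25 = 50
E.g. (2,3,2) → sorted (2,2,3): b_i ≤ 1+i ∀i, a PF.

50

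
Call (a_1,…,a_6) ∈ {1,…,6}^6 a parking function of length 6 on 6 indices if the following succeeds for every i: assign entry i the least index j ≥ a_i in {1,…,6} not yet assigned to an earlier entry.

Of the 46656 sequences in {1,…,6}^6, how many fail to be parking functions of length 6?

#PF = (6+1−6)·(6+1)^{6−1} = 1×16807 = 16807 (Konheim–Weiss)
E.g. (5,1,6,6,3,4) → sorted (1,3,4,5,6,6): b_2=3>2, not a PF.
Total 46656; non-PF = 46656−16807 = 29849

29849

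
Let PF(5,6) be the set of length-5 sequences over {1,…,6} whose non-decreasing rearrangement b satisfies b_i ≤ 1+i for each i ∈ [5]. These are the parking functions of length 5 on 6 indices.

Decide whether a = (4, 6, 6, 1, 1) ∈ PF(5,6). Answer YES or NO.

NO

Sorted: b = (1, 1, 4, 6, 6).
  b_1=1 ≤ 2
  b_2=1 ≤ 3
  b_3=4 ≤ 4
  b_4=6 > 5
  fails at i=4 ⇒ NO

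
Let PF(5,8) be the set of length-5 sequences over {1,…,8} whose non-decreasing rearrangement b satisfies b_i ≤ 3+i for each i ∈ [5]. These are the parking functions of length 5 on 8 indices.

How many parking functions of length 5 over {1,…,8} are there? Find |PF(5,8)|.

26244

Count = (8+1−5)·(8+1)^{5−1} = 4×6561 = 26244
One tuple (4,1,4,7,1) → sorted (1,1,4,4,7): b_i ≤ 3+i ∀i, a PF.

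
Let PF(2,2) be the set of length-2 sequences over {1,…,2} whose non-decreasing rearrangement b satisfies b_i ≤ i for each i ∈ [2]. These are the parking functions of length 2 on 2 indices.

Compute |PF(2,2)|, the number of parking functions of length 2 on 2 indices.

3

|PF(2,2)| = (2−2+1)·(2+1)^(2−1) = 1 · 3 = 3 [KW]
One tuple (1,1) → sorted (1,1): b_i ≤ i ∀i, a PF.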